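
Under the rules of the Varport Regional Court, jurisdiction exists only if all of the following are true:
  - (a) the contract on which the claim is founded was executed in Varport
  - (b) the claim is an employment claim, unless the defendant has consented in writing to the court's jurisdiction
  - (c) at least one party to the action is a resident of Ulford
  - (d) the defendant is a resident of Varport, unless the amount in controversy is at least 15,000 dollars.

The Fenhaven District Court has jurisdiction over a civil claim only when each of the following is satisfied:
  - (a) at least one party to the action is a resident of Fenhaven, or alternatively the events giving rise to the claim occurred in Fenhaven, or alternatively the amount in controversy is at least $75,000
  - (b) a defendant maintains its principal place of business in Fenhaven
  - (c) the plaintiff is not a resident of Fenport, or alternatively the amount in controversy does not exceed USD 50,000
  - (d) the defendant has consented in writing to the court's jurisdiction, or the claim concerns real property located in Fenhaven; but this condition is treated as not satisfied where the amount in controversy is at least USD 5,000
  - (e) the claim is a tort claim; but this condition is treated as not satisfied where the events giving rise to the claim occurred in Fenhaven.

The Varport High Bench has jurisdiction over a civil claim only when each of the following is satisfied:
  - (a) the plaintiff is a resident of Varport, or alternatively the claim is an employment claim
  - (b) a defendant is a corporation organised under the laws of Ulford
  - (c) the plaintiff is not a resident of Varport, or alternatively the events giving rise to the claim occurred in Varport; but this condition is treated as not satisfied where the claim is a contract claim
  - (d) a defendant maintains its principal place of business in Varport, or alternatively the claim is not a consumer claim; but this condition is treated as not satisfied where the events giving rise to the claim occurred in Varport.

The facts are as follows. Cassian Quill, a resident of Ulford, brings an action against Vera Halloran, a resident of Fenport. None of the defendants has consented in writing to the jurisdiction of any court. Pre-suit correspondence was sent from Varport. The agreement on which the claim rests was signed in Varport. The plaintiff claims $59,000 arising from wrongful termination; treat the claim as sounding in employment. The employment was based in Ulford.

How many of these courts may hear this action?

1

The Varport Regional Court:
  (a) The contract was executed in Varport. Satisfied.
  (b) The claim is an employment claim. Satisfied.
  (c) Cassian Quill resides in Ulford. Satisfied.
  (d) The defendant resides in Fenport, not Varport. However, the amount in controversy is USD 59,000, which meets the $15,000 floor, so the 'unless' proviso supplies this condition. Satisfied.
  → Jurisdiction lies.
The Fenhaven District Court:
  (a) No party resides in Fenhaven; the operative events occurred in Ulford, not Fenhaven; the amount in controversy is $59,000, below the USD 75,000 floor — none of the alternatives is met. Not met.
  (b) No defendant is a corporation. Not satisfied.
  (c) The plaintiff resides in Ulford, which is not Fenport, which satisfies one of the alternatives. Satisfied.
  (d) No such written consent has been filed; the claim does not concern real property — no alternative holds. Fails.
  (e) The claim is an employment claim, not a tort claim. Not met.
  → The court lacks jurisdiction.
The Varport High Bench:
  (a) The claim is an employment claim, so this disjunct is met. Satisfied.
  (b) No defendant is a corporation. Not met.
  (c) The plaintiff resides in Ulford, which is not Varport, so this disjunct is met. The exception is not triggered, since the claim is an employment claim, not a contract claim. Condition met.
  (d) The claim is an employment claim, not a consumer claim, so one alternative holds. The exception is not triggered, since the operative events occurred in Ulford, not Varport. Met.
  → At least one condition fails; no jurisdiction.
Courts with jurisdiction: the Varport Regional Court — 1 in total.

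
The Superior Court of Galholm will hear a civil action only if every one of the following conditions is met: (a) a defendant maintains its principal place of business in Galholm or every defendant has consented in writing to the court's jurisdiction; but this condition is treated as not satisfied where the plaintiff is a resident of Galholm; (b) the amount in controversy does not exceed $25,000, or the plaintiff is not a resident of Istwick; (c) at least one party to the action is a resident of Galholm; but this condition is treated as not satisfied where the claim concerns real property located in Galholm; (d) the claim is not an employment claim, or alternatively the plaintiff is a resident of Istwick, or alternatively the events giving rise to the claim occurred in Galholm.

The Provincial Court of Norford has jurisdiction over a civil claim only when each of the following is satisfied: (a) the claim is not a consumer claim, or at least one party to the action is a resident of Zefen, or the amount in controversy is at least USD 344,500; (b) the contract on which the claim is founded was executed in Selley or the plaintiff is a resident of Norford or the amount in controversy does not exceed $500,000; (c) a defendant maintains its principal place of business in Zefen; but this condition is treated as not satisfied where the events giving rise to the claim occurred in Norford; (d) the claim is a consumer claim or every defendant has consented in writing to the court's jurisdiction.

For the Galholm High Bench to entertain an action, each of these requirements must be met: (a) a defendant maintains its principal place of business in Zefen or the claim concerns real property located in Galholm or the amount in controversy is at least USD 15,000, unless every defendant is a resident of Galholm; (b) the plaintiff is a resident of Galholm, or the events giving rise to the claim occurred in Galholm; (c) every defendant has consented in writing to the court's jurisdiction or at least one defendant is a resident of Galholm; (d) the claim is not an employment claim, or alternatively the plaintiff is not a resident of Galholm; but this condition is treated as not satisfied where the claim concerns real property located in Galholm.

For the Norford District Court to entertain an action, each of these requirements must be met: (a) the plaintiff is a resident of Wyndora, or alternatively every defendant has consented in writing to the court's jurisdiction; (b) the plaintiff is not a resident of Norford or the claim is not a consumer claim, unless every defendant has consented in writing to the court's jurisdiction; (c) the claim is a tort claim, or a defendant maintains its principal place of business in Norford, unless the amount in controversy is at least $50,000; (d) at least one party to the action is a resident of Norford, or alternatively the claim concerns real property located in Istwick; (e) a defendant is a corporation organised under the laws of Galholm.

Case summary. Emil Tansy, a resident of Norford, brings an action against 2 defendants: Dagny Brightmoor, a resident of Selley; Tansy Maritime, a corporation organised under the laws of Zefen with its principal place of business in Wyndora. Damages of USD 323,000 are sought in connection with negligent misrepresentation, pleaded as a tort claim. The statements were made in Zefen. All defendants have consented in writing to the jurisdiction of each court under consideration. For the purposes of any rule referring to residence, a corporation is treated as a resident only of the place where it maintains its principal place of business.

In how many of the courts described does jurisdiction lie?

0

The Superior Court of Galholm:
  (a) Every defendant has filed written consent, which satisfies one of the alternatives. The carve-out does not apply: the plaintiff resides in Norford, not Galholm. Met.
  (b) The plaintiff resides in Norford, which is not Istwick, so this disjunct is met. Met.
  (c) No party resides in Galholm. Not met.
  (d) The claim is a tort claim, not an employment claim — that alternative is enough. Satisfied.
  → No jurisdiction.
The Provincial Court of Norford:
  (a) The claim is a tort claim, not a consumer claim, which satisfies one of the alternatives. Met.
  (b) The plaintiff resides in Norford, which satisfies one of the alternatives. Satisfied.
  (c) The corporate defendant(s) have their principal place of business in Wyndora, not Zefen. Not met.
  (d) Every defendant has filed written consent, so one alternative holds. Met.
  → At least one condition fails; no jurisdiction.
The Galholm High Bench:
  (a) The amount in controversy is $323,000, which meets the USD 15,000 floor, so this disjunct is met. Condition met.
  (b) The plaintiff resides in Norford, not Galholm; the operative events occurred in Zefen, not Galholm — every alternative fails. Not satisfied.
  (c) Every defendant has filed written consent — that alternative is enough. Met.
  (d) The claim is a tort claim, not an employment claim, which satisfies one of the alternatives. The carve-out does not apply: the claim does not concern real property. Condition met.
  → The court lacks jurisdiction.
The Norford District Court:
  (a) Every defendant has filed written consent, which satisfies one of the alternatives. Condition met.
  (b) The claim is a tort claim, not a consumer claim, which satisfies one of the alternatives. Satisfied.
  (c) The claim is a tort claim, so this disjunct is met. Condition met.
  (d) Emil Tansy resides in Norford, so this disjunct is met. Met.
  (e) The corporate defendant(s) are organised in Zefen, not Galholm. Fails.
  → Not every requirement is met — no jurisdiction.
No court satisfies all of its conditions.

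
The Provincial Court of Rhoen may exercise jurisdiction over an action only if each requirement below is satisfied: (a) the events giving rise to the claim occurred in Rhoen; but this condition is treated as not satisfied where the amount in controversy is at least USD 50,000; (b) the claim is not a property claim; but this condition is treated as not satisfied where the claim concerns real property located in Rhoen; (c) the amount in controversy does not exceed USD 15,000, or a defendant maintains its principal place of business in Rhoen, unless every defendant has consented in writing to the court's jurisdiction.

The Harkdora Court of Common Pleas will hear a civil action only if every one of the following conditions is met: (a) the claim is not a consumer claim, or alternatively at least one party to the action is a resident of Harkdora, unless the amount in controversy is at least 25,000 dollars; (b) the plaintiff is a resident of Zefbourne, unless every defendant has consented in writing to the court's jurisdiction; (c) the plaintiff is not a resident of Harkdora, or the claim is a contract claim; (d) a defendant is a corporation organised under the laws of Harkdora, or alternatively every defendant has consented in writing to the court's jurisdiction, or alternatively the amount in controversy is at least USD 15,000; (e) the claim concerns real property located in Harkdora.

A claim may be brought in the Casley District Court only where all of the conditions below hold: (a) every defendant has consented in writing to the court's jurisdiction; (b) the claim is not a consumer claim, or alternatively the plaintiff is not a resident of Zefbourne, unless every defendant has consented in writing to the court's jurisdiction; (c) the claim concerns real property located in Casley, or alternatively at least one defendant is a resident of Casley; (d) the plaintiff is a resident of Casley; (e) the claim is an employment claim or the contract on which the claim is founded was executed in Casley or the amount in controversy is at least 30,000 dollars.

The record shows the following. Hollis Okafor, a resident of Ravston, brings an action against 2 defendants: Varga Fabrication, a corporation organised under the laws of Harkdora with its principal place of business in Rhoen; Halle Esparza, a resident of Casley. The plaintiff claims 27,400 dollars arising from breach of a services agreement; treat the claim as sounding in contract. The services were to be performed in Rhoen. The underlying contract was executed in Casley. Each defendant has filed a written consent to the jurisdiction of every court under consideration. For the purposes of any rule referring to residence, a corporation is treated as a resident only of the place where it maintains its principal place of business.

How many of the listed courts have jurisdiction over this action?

1

The Provincial Court of Rhoen:
  (a) The operative events occurred in Rhoen. The carve-out does not apply: the amount in controversy is 27,400 dollars, below the 50,000 dollars floor. Met.
  (b) The claim is a contract claim, not a property claim. The exception is not triggered, since the claim does not concern real property. Condition met.
  (c) Varga Fabrication has its principal place of business in Rhoen, which satisfies one of the alternatives. Satisfied.
  → Every requirement is satisfied — jurisdiction.
The Harkdora Court of Common Pleas:
  (a) The claim is a contract claim, not a consumer claim, so one alternative holds. Met.
  (b) The plaintiff resides in Ravston, not Zefbourne. But every defendant has filed written consent, and the 'unless' clause therefore excuses the requirement. Met.
  (c) The plaintiff resides in Ravston, which is not Harkdora — that alternative is enough. Satisfied.
  (d) Varga Fabrication is organised under the laws of Harkdora, so this disjunct is met. Satisfied.
  (e) The claim does not concern real property. Not satisfied.
  → Not every requirement is met — no jurisdiction.
The Casley District Court:
  (a) Every defendant has filed written consent. Met.
  (b) The claim is a contract claim, not a consumer claim — that alternative is enough. Met.
  (c) Halle Esparza resides in Casley, which satisfies one of the alternatives. Met.
  (d) The plaintiff resides in Ravston, not Casley. Not satisfied.
  (e) The contract was executed in Casley, so this disjunct is met. Condition met.
  → Not every requirement is met — no jurisdiction.
Courts with jurisdiction: the Provincial Court of Rhoen — 1 in total.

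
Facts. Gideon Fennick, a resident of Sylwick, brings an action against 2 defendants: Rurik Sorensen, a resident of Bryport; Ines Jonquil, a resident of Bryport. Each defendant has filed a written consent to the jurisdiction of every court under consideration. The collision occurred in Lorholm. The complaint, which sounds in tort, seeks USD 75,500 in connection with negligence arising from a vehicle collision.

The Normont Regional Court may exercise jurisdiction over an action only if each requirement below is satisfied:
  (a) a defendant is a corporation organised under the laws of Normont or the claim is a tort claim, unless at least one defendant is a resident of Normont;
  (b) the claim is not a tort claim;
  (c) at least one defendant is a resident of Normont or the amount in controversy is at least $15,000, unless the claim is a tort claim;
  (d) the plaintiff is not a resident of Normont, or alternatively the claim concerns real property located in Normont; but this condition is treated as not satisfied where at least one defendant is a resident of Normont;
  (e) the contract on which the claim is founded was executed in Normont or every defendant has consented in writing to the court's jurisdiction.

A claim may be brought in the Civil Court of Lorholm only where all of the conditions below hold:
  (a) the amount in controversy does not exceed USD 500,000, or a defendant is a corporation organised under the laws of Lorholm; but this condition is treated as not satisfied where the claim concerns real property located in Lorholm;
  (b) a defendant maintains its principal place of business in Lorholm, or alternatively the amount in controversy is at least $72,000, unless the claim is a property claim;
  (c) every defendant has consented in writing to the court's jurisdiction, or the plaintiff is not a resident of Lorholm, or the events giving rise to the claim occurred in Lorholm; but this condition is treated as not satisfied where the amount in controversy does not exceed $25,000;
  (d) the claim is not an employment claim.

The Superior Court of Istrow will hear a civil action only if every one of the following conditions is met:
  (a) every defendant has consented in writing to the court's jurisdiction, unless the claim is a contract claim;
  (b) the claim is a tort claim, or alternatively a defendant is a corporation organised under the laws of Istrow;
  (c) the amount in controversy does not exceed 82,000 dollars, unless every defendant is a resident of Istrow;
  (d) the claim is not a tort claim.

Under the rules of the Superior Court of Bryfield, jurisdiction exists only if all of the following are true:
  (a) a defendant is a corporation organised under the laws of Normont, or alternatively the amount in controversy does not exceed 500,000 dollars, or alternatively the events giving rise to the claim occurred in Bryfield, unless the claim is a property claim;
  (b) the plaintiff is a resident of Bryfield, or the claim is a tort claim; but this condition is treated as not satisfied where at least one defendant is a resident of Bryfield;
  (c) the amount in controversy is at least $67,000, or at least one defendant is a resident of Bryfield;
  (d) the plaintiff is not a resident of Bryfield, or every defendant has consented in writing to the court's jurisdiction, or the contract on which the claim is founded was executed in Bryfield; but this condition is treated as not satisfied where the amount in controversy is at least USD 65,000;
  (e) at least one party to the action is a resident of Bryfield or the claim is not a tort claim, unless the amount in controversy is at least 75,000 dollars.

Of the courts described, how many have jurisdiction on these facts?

1

The Normont Regional Court:
  (a) The claim is a tort claim — that alternative is enough. Condition met.
  (b) The claim is a tort claim. Fails.
  (c) The amount in controversy is 75,500 dollars, which meets the USD 15,000 floor — that alternative is enough. Met.
  (d) The plaintiff resides in Sylwick, which is not Normont, so this disjunct is met. And the carve-out is inapplicable — no defendant resides in Normont (they reside in Bryport, Bryport). Met.
  (e) Every defendant has filed written consent — that alternative is enough. Satisfied.
  → No jurisdiction.
The Civil Court of Lorholm:
  (a) The amount in controversy is USD 75,500, within the 500,000 dollars ceiling, which satisfies one of the alternatives. And the carve-out is inapplicable — the claim does not concern real property. Met.
  (b) The amount in controversy is 75,500 dollars, which meets the 72,000 dollars floor, so this disjunct is met. Condition met.
  (c) Every defendant has filed written consent, which satisfies one of the alternatives. And the carve-out is inapplicable — the amount in controversy is USD 75,500, above the $25,000 ceiling. Condition met.
  (d) The claim is a tort claim, not an employment claim. Satisfied.
  → Every requirement is satisfied — jurisdiction.
The Superior Court of Istrow:
  (a) Every defendant has filed written consent. Condition met.
  (b) The claim is a tort claim — that alternative is enough. Met.
  (c) The amount in controversy is USD 75,500, within the USD 82,000 ceiling. Condition met.
  (d) The claim is a tort claim. Not met.
  → Not every requirement is met — no jurisdiction.
The Superior Court of Bryfield:
  (a) The amount in controversy is 75,500 dollars, within the USD 500,000 ceiling, which satisfies one of the alternatives. Condition met.
  (b) The claim is a tort claim — that alternative is enough. The carve-out does not apply: no defendant resides in Bryfield (they reside in Bryport, Bryport). Satisfied.
  (c) The amount in controversy is $75,500, which meets the USD 67,000 floor, so one alternative holds. Satisfied.
  (d) The plaintiff resides in Sylwick, which is not Bryfield, so this disjunct is met. However, the amount in controversy is USD 75,500, which meets the $65,000 floor, which falls within the stated exception and so defeats the condition. Condition not met.
  (e) No party resides in Bryfield; the claim is a tort claim — none of the alternatives is met. But the amount in controversy is 75,500 dollars, which meets the 75,000 dollars floor, and the 'unless' clause therefore excuses the requirement. Condition met.
  → The court lacks jurisdiction.
Courts with jurisdiction: the Civil Court of Lorholm — 1 in total.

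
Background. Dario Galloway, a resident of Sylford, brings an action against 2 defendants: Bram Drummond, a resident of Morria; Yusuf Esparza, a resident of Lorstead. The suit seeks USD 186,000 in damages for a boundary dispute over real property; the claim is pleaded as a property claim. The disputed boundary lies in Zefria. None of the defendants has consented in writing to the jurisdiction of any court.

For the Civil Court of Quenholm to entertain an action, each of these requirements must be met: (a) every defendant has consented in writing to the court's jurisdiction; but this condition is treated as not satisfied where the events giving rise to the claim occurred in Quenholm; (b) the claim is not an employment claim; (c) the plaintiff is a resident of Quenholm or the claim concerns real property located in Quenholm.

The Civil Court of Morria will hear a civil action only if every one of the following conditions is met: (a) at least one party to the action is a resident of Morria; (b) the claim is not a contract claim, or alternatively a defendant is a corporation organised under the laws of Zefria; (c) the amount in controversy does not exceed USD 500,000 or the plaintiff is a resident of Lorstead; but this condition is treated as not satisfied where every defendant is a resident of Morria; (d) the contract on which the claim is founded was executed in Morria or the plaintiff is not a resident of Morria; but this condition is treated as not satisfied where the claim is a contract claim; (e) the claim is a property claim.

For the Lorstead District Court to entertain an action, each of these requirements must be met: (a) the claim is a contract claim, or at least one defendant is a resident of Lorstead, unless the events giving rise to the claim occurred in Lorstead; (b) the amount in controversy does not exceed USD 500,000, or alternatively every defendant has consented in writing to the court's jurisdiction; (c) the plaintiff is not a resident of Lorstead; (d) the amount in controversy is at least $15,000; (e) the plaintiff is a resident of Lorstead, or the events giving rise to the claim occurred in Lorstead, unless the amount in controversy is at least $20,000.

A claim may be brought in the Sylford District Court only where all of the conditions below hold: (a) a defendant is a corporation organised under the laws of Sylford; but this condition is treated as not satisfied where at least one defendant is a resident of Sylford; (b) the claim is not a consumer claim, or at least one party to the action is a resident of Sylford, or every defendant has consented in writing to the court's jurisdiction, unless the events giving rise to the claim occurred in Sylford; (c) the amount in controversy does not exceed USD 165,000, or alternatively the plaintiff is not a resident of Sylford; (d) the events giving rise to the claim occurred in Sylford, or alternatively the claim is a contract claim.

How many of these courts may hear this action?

2

The Civil Court of Quenholm:
  (a) No such written consent has been filed. Not satisfied.
  (b) The claim is a property claim, not an employment claim. Condition met.
  (c) The plaintiff resides in Sylford, not Quenholm; the property lies in Zefria, not Quenholm — no alternative holds. Condition not met.
  → The court lacks jurisdiction.
The Civil Court of Morria:
  (a) Bram Drummond resides in Morria. Met.
  (b) The claim is a property claim, not a contract claim — that alternative is enough. Satisfied.
  (c) The amount in controversy is $186,000, within the USD 500,000 ceiling, so this disjunct is met. The carve-out does not apply: the defendants reside as follows — Bram Drummond in Morria, Yusuf Esparza in Lorstead — not all in Morria. Met.
  (d) The plaintiff resides in Sylford, which is not Morria, which satisfies one of the alternatives. And the carve-out is inapplicable — the claim is a property claim, not a contract claim. Met.
  (e) The claim is a property claim. Met.
  → The court has jurisdiction.
The Lorstead District Court:
  (a) Yusuf Esparza resides in Lorstead, so this disjunct is met. Condition met.
  (b) The amount in controversy is $186,000, within the USD 500,000 ceiling — that alternative is enough. Satisfied.
  (c) The plaintiff resides in Sylford, which is not Lorstead. Condition met.
  (d) The amount in controversy is $186,000, which meets the $15,000 floor. Met.
  (e) The plaintiff resides in Sylford, not Lorstead; the operative events occurred in Zefria, not Lorstead — none of the alternatives is met. The proviso rescues it, though: the amount in controversy is 186,000 dollars, which meets the $20,000 floor. Satisfied.
  → Jurisdiction lies.
The Sylford District Court:
  (a) No defendant is a corporation. Not met.
  (b) The claim is a property claim, not a consumer claim, so one alternative holds. Satisfied.
  (c) The amount in controversy is $186,000, above the $165,000 ceiling; the plaintiff resides in Sylford — none of the alternatives is met. Condition not met.
  (d) The operative events occurred in Zefria, not Sylford; the claim is a property claim, not a contract claim — every alternative fails. Fails.
  → No jurisdiction.
Courts with jurisdiction: the Civil Court of Morria, the Lorstead District Court — 2 in total.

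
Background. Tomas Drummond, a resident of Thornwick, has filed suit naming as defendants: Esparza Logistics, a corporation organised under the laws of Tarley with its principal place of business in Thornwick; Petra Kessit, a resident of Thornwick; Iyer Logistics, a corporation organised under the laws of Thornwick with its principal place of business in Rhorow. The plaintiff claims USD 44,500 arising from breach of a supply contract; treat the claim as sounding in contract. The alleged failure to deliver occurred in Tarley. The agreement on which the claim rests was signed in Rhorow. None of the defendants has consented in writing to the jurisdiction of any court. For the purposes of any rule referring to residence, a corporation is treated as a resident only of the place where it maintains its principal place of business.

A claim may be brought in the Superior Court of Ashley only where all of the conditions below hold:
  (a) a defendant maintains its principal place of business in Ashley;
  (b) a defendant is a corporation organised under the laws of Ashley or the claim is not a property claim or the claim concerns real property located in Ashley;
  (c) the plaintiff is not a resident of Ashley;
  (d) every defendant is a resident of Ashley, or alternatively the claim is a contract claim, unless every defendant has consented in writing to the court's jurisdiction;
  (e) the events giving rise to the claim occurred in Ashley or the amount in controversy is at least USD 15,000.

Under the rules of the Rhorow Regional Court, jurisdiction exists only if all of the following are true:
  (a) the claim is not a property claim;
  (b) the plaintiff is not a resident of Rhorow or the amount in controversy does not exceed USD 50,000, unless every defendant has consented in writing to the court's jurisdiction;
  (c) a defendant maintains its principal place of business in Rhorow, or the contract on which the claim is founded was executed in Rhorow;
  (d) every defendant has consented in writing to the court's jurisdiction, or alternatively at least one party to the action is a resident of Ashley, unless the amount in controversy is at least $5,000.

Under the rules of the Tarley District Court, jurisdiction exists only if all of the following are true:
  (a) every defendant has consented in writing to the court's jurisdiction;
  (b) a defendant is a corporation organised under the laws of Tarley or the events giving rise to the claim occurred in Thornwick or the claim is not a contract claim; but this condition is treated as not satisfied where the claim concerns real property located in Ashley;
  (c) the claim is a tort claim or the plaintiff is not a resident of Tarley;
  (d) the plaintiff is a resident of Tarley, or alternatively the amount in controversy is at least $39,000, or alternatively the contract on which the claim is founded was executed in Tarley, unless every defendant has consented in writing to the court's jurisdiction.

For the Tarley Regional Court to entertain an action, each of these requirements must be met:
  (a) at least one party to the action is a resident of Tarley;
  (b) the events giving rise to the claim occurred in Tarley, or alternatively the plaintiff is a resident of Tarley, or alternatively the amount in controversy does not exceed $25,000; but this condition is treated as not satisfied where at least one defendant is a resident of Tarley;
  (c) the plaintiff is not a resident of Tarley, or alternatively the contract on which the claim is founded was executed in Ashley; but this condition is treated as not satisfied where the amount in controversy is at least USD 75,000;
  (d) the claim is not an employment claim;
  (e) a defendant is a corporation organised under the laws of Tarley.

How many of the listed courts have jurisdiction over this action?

1

The Superior Court of Ashley:
  (a) The corporate defendant(s) have their principal place of business in Rhorow, Thornwick, not Ashley. Not satisfied.
  (b) The claim is a contract claim, not a property claim, so this disjunct is met. Condition met.
  (c) The plaintiff resides in Thornwick, which is not Ashley. Condition met.
  (d) The claim is a contract claim, which satisfies one of the alternatives. Met.
  (e) The amount in controversy is $44,500, which meets the 15,000 dollars floor, which satisfies one of the alternatives. Condition met.
  → No jurisdiction.
The Rhorow Regional Court:
  (a) The claim is a contract claim, not a property claim. Condition met.
  (b) The plaintiff resides in Thornwick, which is not Rhorow, which satisfies one of the alternatives. Satisfied.
  (c) Iyer Logistics has its principal place of business in Rhorow, so this disjunct is met. Met.
  (d) No such written consent has been filed; no party resides in Ashley — no alternative holds. However, the amount in controversy is 44,500 dollars, which meets the 5,000 dollars floor, so the 'unless' proviso supplies this condition. Condition met.
  → The court has jurisdiction.
The Tarley District Court:
  (a) No such written consent has been filed. Not met.
  (b) Esparza Logistics is organised under the laws of Tarley — that alternative is enough. The carve-out does not apply: the claim does not concern real property. Condition met.
  (c) The plaintiff resides in Thornwick, which is not Tarley, which satisfies one of the alternatives. Condition met.
  (d) The amount in controversy is USD 44,500, which meets the $39,000 floor, which satisfies one of the alternatives. Condition met.
  → At least one condition fails; no jurisdiction.
The Tarley Regional Court:
  (a) No party resides in Tarley. Condition not met.
  (b) The operative events occurred in Tarley — that alternative is enough. And the carve-out is inapplicable — no defendant resides in Tarley (they reside in Thornwick, Thornwick, Rhorow). Met.
  (c) The plaintiff resides in Thornwick, which is not Tarley, so one alternative holds. The carve-out does not apply: the amount in controversy is USD 44,500, below the 75,000 dollars floor. Condition met.
  (d) The claim is a contract claim, not an employment claim. Met.
  (e) Esparza Logistics is organised under the laws of Tarley. Satisfied.
  → No jurisdiction.
Courts with jurisdiction: the Rhorow Regional Court — 1 in total.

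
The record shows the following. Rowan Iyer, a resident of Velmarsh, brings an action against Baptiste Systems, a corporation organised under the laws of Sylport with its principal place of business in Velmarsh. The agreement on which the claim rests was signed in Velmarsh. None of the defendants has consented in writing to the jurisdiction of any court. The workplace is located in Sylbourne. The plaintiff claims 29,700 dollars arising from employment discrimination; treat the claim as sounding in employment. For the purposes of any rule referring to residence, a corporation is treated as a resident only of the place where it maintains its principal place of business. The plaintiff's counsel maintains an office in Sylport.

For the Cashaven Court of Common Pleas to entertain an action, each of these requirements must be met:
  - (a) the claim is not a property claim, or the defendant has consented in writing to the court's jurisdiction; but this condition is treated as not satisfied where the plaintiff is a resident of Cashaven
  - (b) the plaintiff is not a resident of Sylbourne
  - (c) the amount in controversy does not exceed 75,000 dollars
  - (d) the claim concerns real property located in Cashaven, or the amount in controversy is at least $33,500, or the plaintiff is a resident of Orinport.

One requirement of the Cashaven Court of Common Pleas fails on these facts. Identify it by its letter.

The Cashaven Court of Common Pleas:
  (a) The claim is an employment claim, not a property claim, which satisfies one of the alternatives. The carve-out does not apply: the plaintiff resides in Velmarsh, not Cashaven. Satisfied.
  (b) The plaintiff resides in Velmarsh, which is not Sylbourne. Condition met.
  (c) The amount in controversy is USD 29,700, within the $75,000 ceiling. Condition met.
  (d) The claim does not concern real property; the amount in controversy is USD 29,700, below the $33,500 floor; the plaintiff resides in Velmarsh, not Orinport — no alternative holds. Not satisfied.
Only condition (d) fails.

(d)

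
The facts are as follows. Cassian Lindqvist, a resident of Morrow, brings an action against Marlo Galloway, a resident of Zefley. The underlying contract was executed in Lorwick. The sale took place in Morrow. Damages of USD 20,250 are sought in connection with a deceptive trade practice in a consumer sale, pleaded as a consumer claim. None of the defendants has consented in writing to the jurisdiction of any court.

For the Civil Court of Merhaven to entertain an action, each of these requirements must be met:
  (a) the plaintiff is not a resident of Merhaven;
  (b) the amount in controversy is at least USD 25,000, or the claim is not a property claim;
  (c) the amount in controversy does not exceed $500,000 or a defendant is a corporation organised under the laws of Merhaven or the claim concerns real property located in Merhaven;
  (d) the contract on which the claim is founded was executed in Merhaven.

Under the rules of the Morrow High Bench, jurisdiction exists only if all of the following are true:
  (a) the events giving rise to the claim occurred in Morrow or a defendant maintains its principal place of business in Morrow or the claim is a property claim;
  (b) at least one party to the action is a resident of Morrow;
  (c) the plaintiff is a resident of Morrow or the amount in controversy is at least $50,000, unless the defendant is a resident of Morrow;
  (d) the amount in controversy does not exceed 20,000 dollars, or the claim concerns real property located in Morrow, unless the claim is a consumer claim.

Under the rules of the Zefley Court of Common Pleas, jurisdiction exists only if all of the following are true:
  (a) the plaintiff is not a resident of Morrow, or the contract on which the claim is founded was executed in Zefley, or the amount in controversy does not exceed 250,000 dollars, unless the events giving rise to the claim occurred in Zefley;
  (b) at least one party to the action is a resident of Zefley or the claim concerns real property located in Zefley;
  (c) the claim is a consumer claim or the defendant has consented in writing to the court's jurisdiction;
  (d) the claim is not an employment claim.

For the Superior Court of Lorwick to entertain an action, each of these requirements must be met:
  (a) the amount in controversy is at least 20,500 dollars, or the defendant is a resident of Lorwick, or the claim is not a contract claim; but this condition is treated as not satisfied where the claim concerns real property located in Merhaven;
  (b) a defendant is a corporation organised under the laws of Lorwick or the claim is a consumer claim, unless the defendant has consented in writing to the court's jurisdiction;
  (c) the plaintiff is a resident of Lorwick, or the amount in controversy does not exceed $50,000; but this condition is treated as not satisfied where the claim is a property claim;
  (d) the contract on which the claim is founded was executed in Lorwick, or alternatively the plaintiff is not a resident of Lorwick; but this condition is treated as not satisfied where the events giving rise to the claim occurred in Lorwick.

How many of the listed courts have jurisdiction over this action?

The Civil Court of Merhaven:
  (a) The plaintiff resides in Morrow, which is not Merhaven. Met.
  (b) The claim is a consumer claim, not a property claim — that alternative is enough. Met.
  (c) The amount in controversy is USD 20,250, within the $500,000 ceiling, which satisfies one of the alternatives. Condition met.
  (d) The contract was executed in Lorwick, not Merhaven. Condition not met.
  → No jurisdiction.
The Morrow High Bench:
  (a) The operative events occurred in Morrow, so one alternative holds. Satisfied.
  (b) Cassian Lindqvist resides in Morrow. Met.
  (c) The plaintiff resides in Morrow, which satisfies one of the alternatives. Met.
  (d) The amount in controversy is $20,250, above the USD 20,000 ceiling; the claim does not concern real property — no alternative holds. But the claim is a consumer claim, and the 'unless' clause therefore excuses the requirement. Condition met.
  → The court has jurisdiction.
The Zefley Court of Common Pleas:
  (a) The amount in controversy is 20,250 dollars, within the USD 250,000 ceiling, so one alternative holds. Met.
  (b) Marlo Galloway resides in Zefley, so one alternative holds. Condition met.
  (c) The claim is a consumer claim, which satisfies one of the alternatives. Met.
  (d) The claim is a consumer claim, not an employment claim. Satisfied.
  → Jurisdiction lies.
The Superior Court of Lorwick:
  (a) The claim is a consumer claim, not a contract claim — that alternative is enough. The carve-out does not apply: the claim does not concern real property. Met.
  (b) The claim is a consumer claim, which satisfies one of the alternatives. Met.
  (c) The amount in controversy is USD 20,250, within the $50,000 ceiling, so one alternative holds. And the carve-out is inapplicable — the claim is a consumer claim, not a property claim. Condition met.
  (d) The contract was executed in Lorwick, which satisfies one of the alternatives. The exception is not triggered, since the operative events occurred in Morrow, not Lorwick. Satisfied.
  → The court has jurisdiction.
Courts with jurisdiction: the Morrow High Bench, the Zefley Court of Common Pleas, the Superior Court of Lorwick — 3 in total.

3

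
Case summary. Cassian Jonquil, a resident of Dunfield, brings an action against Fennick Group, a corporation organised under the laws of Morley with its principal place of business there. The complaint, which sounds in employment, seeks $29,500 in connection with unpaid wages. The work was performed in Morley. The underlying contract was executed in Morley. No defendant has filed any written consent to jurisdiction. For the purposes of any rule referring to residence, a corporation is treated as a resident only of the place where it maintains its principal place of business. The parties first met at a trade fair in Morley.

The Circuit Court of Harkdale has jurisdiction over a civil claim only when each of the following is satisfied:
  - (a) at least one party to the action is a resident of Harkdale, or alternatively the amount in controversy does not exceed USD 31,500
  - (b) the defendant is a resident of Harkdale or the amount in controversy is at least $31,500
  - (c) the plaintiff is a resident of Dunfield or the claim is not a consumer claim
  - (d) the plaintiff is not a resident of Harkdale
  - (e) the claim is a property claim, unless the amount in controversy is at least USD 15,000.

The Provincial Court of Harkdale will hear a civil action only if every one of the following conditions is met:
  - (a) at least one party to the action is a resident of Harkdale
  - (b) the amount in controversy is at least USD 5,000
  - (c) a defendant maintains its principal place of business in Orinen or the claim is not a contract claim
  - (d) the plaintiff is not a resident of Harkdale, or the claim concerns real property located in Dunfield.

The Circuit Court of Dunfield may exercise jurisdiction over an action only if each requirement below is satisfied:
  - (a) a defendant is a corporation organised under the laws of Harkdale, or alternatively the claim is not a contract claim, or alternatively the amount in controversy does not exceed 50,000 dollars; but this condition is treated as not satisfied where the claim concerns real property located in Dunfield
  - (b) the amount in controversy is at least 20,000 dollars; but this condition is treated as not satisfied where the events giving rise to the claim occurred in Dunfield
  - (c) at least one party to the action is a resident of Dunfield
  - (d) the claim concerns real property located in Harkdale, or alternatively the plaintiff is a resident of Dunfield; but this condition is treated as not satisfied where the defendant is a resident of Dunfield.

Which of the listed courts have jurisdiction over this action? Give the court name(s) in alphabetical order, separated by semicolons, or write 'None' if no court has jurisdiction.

The Circuit Court of Harkdale:
  (a) The amount in controversy is $29,500, within the 31,500 dollars ceiling, so this disjunct is met. Satisfied.
  (b) The defendant resides in Morley, not Harkdale; the amount in controversy is 29,500 dollars, below the $31,500 floor — none of the alternatives is met. Not met.
  (c) The plaintiff resides in Dunfield, so this disjunct is met. Condition met.
  (d) The plaintiff resides in Dunfield, which is not Harkdale. Condition met.
  (e) The claim is an employment claim, not a property claim. The proviso rescues it, though: the amount in controversy is USD 29,500, which meets the $15,000 floor. Satisfied.
  → The court lacks jurisdiction.
The Provincial Court of Harkdale:
  (a) No party resides in Harkdale. Fails.
  (b) The amount in controversy is USD 29,500, which meets the $5,000 floor. Satisfied.
  (c) The claim is an employment claim, not a contract claim, so this disjunct is met. Condition met.
  (d) The plaintiff resides in Dunfield, which is not Harkdale — that alternative is enough. Met.
  → The court lacks jurisdiction.
The Circuit Court of Dunfield:
  (a) The claim is an employment claim, not a contract claim, which satisfies one of the alternatives. And the carve-out is inapplicable — the claim does not concern real property. Satisfied.
  (b) The amount in controversy is $29,500, which meets the $20,000 floor. The exception is not triggered, since the operative events occurred in Morley, not Dunfield. Met.
  (c) Cassian Jonquil resides in Dunfield. Condition met.
  (d) The plaintiff resides in Dunfield, which satisfies one of the alternatives. The exception is not triggered, since the defendant resides in Morley, not Dunfield. Condition met.
  → All conditions met; jurisdiction exists.

the Circuit Court of Dunfield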